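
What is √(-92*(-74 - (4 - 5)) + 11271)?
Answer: √17987 ≈ 134.12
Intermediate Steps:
√(-92*(-74 - (4 - 5)) + 11271) = √(-92*(-74 - 1*(-1)) + 11271) = √(-92*(-74 + 1) + 11271) = √(-92*(-73) + 11271) = √(6716 + 11271) = √17987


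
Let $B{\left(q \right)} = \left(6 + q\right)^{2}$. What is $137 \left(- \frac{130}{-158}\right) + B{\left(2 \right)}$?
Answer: $\frac{13961}{79} \approx 176.72$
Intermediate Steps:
$137 \left(- \frac{130}{-158}\right) + B{\left(2 \right)} = 137 \left(- \frac{130}{-158}\right) + \left(6 + 2\right)^{2} = 137 \left(\left(-130\right) \left(- \frac{1}{158}\right)\right) + 8^{2} = 137 \cdot \frac{65}{79} + 64 = \frac{8905}{79} + 64 = \frac{13961}{79}$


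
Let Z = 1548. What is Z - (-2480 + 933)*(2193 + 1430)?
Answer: 5606329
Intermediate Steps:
Z - (-2480 + 933)*(2193 + 1430) = 1548 - (-2480 + 933)*(2193 + 1430) = 1548 - (-1547)*3623 = 1548 - 1*(-5604781) = 1548 + 5604781 = 5606329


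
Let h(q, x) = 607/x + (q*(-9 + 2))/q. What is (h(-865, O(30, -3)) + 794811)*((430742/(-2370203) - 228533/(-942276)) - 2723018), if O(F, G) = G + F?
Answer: -130511946816843606835655555/60301405854756 ≈ -2.1643e+12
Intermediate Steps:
O(F, G) = F + G
h(q, x) = -7 + 607/x (h(q, x) = 607/x + (q*(-7))/q = 607/x + (-7*q)/q = 607/x - 7 = -7 + 607/x)
(h(-865, O(30, -3)) + 794811)*((430742/(-2370203) - 228533/(-942276)) - 2723018) = ((-7 + 607/(30 - 3)) + 794811)*((430742/(-2370203) - 228533/(-942276)) - 2723018) = ((-7 + 607/27) + 794811)*((430742*(-1/2370203) - 228533*(-1/942276)) - 2723018) = ((-7 + 607*(1/27)) + 794811)*((-430742/2370203 + 228533/942276) - 2723018) = ((-7 + 607/27) + 794811)*(135791753407/2233385402028 - 2723018) = (418/27 + 794811)*(-6081548514867727097/2233385402028) = (21460315/27)*(-6081548514867727097/2233385402028) = -130511946816843606835655555/60301405854756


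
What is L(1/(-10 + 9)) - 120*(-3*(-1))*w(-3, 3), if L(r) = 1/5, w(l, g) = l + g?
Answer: ⅕ ≈ 0.20000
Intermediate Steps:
w(l, g) = g + l
L(r) = ⅕
L(1/(-10 + 9)) - 120*(-3*(-1))*w(-3, 3) = ⅕ - 120*(-3*(-1))*(3 - 3) = ⅕ - 360*0 = ⅕ - 120*0 = ⅕ + 0 = ⅕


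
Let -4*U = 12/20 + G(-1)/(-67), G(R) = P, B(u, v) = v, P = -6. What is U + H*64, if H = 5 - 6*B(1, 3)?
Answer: -1115111/1340 ≈ -832.17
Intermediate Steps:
G(R) = -6
U = -231/1340 (U = -(12/20 - 6/(-67))/4 = -(12*(1/20) - 6*(-1/67))/4 = -(⅗ + 6/67)/4 = -¼*231/335 = -231/1340 ≈ -0.17239)
H = -13 (H = 5 - 6*3 = 5 - 18 = -13)
U + H*64 = -231/1340 - 13*64 = -231/1340 - 832 = -1115111/1340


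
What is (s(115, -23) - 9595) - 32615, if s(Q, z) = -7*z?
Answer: -42049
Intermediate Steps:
(s(115, -23) - 9595) - 32615 = (-7*(-23) - 9595) - 32615 = (161 - 9595) - 32615 = -9434 - 32615 = -42049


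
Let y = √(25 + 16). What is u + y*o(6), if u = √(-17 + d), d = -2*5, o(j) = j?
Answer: 6*√41 + 3*I*√3 ≈ 38.419 + 5.1962*I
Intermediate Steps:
y = √41 ≈ 6.4031
d = -10
u = 3*I*√3 (u = √(-17 - 10) = √(-27) = 3*I*√3 ≈ 5.1962*I)
u + y*o(6) = 3*I*√3 + √41*6 = 3*I*√3 + 6*√41 = 6*√41 + 3*I*√3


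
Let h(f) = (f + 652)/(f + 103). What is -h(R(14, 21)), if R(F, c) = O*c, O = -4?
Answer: -568/19 ≈ -29.895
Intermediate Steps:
R(F, c) = -4*c
h(f) = (652 + f)/(103 + f)
-h(R(14, 21)) = -(652 - 4*21)/(103 - 4*21) = -(652 - 84)/(103 - 84) = -568/19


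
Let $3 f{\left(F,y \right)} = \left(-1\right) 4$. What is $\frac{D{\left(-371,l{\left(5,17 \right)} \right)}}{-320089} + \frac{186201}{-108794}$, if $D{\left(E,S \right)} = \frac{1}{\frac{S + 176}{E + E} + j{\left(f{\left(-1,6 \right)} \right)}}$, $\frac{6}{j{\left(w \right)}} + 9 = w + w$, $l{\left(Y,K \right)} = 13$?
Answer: $- \frac{24291562990511}{14193170698014} \approx -1.7115$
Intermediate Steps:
$f{\left(F,y \right)} = - \frac{4}{3}$ ($f{\left(F,y \right)} = \frac{\left(-1\right) 4}{3} = \frac{1}{3} \left(-4\right) = - \frac{4}{3}$)
$j{\left(w \right)} = \frac{6}{-9 + 2 w}$ ($j{\left(w \right)} = \frac{6}{-9 + \left(w + w\right)} = \frac{6}{-9 + 2 w}$)
$D{\left(E,S \right)} = \frac{1}{- \frac{18}{35} + \frac{176 + S}{2 E}}$ ($D{\left(E,S \right)} = \frac{1}{\frac{S + 176}{E + E} + \frac{6}{-9 + 2 \left(- \frac{4}{3}\right)}} = \frac{1}{\frac{176 + S}{2 E} + \frac{6}{-9 - \frac{8}{3}}} = \frac{1}{\left(176 + S\right) \frac{1}{2 E} + \frac{6}{- \frac{35}{3}}} = \frac{1}{\frac{176 + S}{2 E} + 6 \left(- \frac{3}{35}\right)} = \frac{1}{\frac{176 + S}{2 E} - \frac{18}{35}} = \frac{1}{- \frac{18}{35} + \frac{176 + S}{2 E}}$)
$\frac{D{\left(-371,l{\left(5,17 \right)} \right)}}{-320089} + \frac{186201}{-108794} = \frac{70 \left(-371\right) \frac{1}{6160 - -13356 + 35 \cdot 13}}{-320089} + \frac{186201}{-108794} = 70 \left(-371\right) \frac{1}{6160 + 13356 + 455} \left(- \frac{1}{320089}\right) + 186201 \left(- \frac{1}{108794}\right) = 70 \left(-371\right) \frac{1}{19971} \left(- \frac{1}{320089}\right) - \frac{186201}{108794} = \left(- \frac{3710}{2853}\right) \left(- \frac{1}{320089}\right) - \frac{186201}{108794} = \frac{530}{130459131} - \frac{186201}{108794} = - \frac{24291562990511}{14193170698014}$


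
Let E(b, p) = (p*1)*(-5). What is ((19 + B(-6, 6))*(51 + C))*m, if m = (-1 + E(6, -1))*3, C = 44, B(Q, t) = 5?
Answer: 27360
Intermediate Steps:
E(b, p) = -5*p (E(b, p) = p*(-5) = -5*p)
m = 12 (m = (-1 - 5*(-1))*3 = (-1 + 5)*3 = 4*3 = 12)
((19 + B(-6, 6))*(51 + C))*m = ((19 + 5)*(51 + 44))*12 = (24*95)*12 = 2280*12 = 27360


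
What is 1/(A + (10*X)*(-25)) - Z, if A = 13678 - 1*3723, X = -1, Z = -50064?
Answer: 510903121/10205 ≈ 50064.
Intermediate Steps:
A = 9955 (A = 13678 - 3723 = 9955)
1/(A + (10*X)*(-25)) - Z = 1/(9955 + (10*(-1))*(-25)) - 1*(-50064) = 1/(9955 - 10*(-25)) + 50064 = 1/(9955 + 250) + 50064 = 1/10205 + 50064 = 510903121/10205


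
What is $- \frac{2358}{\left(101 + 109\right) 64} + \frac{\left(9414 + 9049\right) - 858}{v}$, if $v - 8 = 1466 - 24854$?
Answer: $- \frac{347311}{374080} \approx -0.92844$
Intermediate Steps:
$v = -23380$ ($v = 8 + \left(1466 - 24854\right) = 8 - 23388 = -23380$)
$- \frac{2358}{\left(101 + 109\right) 64} + \frac{\left(9414 + 9049\right) - 858}{v} = - \frac{2358}{\left(101 + 109\right) 64} + \frac{\left(9414 + 9049\right) - 858}{-23380} = - \frac{2358}{210 \cdot 64} + \left(18463 - 858\right) \left(- \frac{1}{23380}\right) = - \frac{2358}{13440} + 17605 \left(- \frac{1}{23380}\right) = \left(-2358\right) \frac{1}{13440} - \frac{503}{668} = - \frac{393}{2240} - \frac{503}{668} = - \frac{347311}{374080}$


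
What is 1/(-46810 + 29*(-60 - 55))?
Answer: -1/50145 ≈ -1.9942e-5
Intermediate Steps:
1/(-46810 + 29*(-60 - 55)) = 1/(-46810 + 29*(-115)) = 1/(-46810 - 3335) = 1/(-50145) = -1/50145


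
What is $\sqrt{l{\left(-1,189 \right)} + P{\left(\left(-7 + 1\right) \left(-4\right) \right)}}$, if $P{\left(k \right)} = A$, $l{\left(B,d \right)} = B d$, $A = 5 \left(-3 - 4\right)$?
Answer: $4 i \sqrt{14} \approx 14.967 i$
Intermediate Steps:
$A = -35$ ($A = 5 \left(-7\right) = -35$)
$P{\left(k \right)} = -35$
$\sqrt{l{\left(-1,189 \right)} + P{\left(\left(-7 + 1\right) \left(-4\right) \right)}} = \sqrt{\left(-1\right) 189 - 35} = \sqrt{-189 - 35} = \sqrt{-224} = 4 i \sqrt{14}$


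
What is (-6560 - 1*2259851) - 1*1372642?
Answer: -3639053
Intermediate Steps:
(-6560 - 1*2259851) - 1*1372642 = (-6560 - 2259851) - 1372642 = -2266411 - 1372642 = -3639053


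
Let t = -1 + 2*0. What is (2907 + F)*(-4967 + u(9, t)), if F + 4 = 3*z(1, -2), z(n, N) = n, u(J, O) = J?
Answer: -14407948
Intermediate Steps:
t = -1 (t = -1 + 0 = -1)
F = -1 (F = -4 + 3*1 = -4 + 3 = -1)
(2907 + F)*(-4967 + u(9, t)) = (2907 - 1)*(-4967 + 9) = 2906*(-4958) = -14407948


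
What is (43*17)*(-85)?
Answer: -62135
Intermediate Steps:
(43*17)*(-85) = 731*(-85) = -62135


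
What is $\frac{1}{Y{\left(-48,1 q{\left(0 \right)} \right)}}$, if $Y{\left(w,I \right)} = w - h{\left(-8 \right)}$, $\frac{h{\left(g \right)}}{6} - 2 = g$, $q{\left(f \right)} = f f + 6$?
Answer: $- \frac{1}{12} \approx -0.083333$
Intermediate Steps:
$q{\left(f \right)} = 6 + f^{2}$ ($q{\left(f \right)} = f^{2} + 6 = 6 + f^{2}$)
$h{\left(g \right)} = 12 + 6 g$
$Y{\left(w,I \right)} = 36 + w$ ($Y{\left(w,I \right)} = w - \left(12 + 6 \left(-8\right)\right) = w - \left(12 - 48\right) = w - -36 = w + 36 = 36 + w$)
$\frac{1}{Y{\left(-48,1 q{\left(0 \right)} \right)}} = \frac{1}{36 - 48} = \frac{1}{-12} = - \frac{1}{12}$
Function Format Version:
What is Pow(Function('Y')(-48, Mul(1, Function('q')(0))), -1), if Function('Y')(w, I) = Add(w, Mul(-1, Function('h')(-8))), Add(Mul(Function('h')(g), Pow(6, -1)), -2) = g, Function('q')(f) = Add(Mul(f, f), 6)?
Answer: Rational(-1, 12) ≈ -0.083333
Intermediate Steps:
Function('q')(f) = Add(6, Pow(f, 2)) (Function('q')(f) = Add(Pow(f, 2), 6) = Add(6, Pow(f, 2)))
Function('h')(g) = Add(12, Mul(6, g))
Function('Y')(w, I) = Add(36, w) (Function('Y')(w, I) = Add(w, Mul(-1, Add(12, Mul(6, -8)))) = Add(w, Mul(-1, Add(12, -48))) = Add(w, Mul(-1, -36)) = Add(w, 36) = Add(36, w))
Pow(Function('Y')(-48, Mul(1, Function('q')(0))), -1) = Pow(Add(36, -48), -1) = Pow(-12, -1) = Rational(-1, 12)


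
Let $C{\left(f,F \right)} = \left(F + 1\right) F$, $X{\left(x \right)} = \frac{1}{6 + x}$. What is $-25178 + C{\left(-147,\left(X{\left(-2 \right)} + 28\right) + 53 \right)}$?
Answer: $- \frac{295923}{16} \approx -18495.0$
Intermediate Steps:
$C{\left(f,F \right)} = F \left(1 + F\right)$ ($C{\left(f,F \right)} = \left(1 + F\right) F = F \left(1 + F\right)$)
$-25178 + C{\left(-147,\left(X{\left(-2 \right)} + 28\right) + 53 \right)} = -25178 + \left(\left(\frac{1}{6 - 2} + 28\right) + 53\right) \left(1 + \left(\left(\frac{1}{6 - 2} + 28\right) + 53\right)\right) = -25178 + \left(\left(\frac{1}{4} + 28\right) + 53\right) \left(1 + \left(\left(\frac{1}{4} + 28\right) + 53\right)\right) = -25178 + \left(\frac{113}{4} + 53\right) \left(1 + \left(\frac{113}{4} + 53\right)\right) = -25178 + \frac{325 \left(1 + \frac{325}{4}\right)}{4} = -25178 + \frac{325}{4} \cdot \frac{329}{4} = -25178 + \frac{106925}{16} = - \frac{295923}{16}$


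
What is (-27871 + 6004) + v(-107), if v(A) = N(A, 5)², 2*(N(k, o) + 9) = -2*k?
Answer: -12263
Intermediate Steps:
N(k, o) = -9 - k (N(k, o) = -9 + (-2*k)/2 = -9 - k)
v(A) = (-9 - A)²
(-27871 + 6004) + v(-107) = (-27871 + 6004) + (9 - 107)² = -21867 + (-98)² = -21867 + 9604 = -12263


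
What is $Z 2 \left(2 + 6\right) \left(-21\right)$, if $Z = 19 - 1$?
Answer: $-6048$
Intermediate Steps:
$Z = 18$ ($Z = 19 - 1 = 18$)
$Z 2 \left(2 + 6\right) \left(-21\right) = 18 \cdot 2 \left(2 + 6\right) \left(-21\right) = 18 \cdot 2 \cdot 8 \left(-21\right) = 18 \cdot 16 \left(-21\right) = 288 \left(-21\right) = -6048$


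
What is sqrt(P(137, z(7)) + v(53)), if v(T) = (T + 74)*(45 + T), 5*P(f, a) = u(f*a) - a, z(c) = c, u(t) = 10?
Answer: sqrt(311165)/5 ≈ 111.56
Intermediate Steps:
P(f, a) = 2 - a/5 (P(f, a) = (10 - a)/5 = 2 - a/5)
v(T) = (45 + T)*(74 + T) (v(T) = (74 + T)*(45 + T) = (45 + T)*(74 + T))
sqrt(P(137, z(7)) + v(53)) = sqrt((2 - 1/5*7) + (3330 + 53**2 + 119*53)) = sqrt((2 - 7/5) + (3330 + 2809 + 6307)) = sqrt(3/5 + 12446) = sqrt(62233/5) = sqrt(311165)/5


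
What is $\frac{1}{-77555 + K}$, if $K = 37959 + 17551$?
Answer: $- \frac{1}{22045} \approx -4.5362 \cdot 10^{-5}$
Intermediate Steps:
$K = 55510$
$\frac{1}{-77555 + K} = \frac{1}{-77555 + 55510} = \frac{1}{-22045} = - \frac{1}{22045}$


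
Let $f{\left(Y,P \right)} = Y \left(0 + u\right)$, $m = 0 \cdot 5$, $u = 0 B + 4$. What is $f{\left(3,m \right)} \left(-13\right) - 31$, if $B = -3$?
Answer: $-187$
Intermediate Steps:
$u = 4$ ($u = 0 \left(-3\right) + 4 = 0 + 4 = 4$)
$m = 0$
$f{\left(Y,P \right)} = 4 Y$ ($f{\left(Y,P \right)} = Y \left(0 + 4\right) = Y 4 = 4 Y$)
$f{\left(3,m \right)} \left(-13\right) - 31 = 4 \cdot 3 \left(-13\right) - 31 = 12 \left(-13\right) - 31 = -156 - 31 = -187$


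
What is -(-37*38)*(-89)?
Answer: -125134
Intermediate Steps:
-(-37*38)*(-89) = -(-1406)*(-89) = -1*125134 = -125134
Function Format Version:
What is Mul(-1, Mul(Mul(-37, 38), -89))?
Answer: -125134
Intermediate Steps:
Mul(-1, Mul(Mul(-37, 38), -89)) = Mul(-1, Mul(-1406, -89)) = Mul(-1, 125134) = -125134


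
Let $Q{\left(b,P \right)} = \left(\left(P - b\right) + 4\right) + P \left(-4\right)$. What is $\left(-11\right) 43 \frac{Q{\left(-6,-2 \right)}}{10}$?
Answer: $- \frac{3784}{5} \approx -756.8$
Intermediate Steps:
$Q{\left(b,P \right)} = 4 - b - 3 P$ ($Q{\left(b,P \right)} = \left(4 + P - b\right) - 4 P = 4 - b - 3 P$)
$\left(-11\right) 43 \frac{Q{\left(-6,-2 \right)}}{10} = \left(-11\right) 43 \frac{4 - -6 - -6}{10} = - 473 \left(4 + 6 + 6\right) \frac{1}{10} = - 473 \cdot 16 \cdot \frac{1}{10} = \left(-473\right) \frac{8}{5} = - \frac{3784}{5}$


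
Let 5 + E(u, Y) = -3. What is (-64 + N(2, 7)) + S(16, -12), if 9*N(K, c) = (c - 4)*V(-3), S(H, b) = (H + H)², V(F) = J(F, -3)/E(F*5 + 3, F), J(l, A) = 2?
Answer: 11519/12 ≈ 959.92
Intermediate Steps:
E(u, Y) = -8 (E(u, Y) = -5 - 3 = -8)
V(F) = -¼ (V(F) = 2/(-8) = 2*(-⅛) = -¼)
S(H, b) = 4*H² (S(H, b) = (2*H)² = 4*H²)
N(K, c) = ⅑ - c/36 (N(K, c) = ((c - 4)*(-¼))/9 = ((-4 + c)*(-¼))/9 = (1 - c/4)/9 = ⅑ - c/36)
(-64 + N(2, 7)) + S(16, -12) = (-64 + (⅑ - 1/36*7)) + 4*16² = (-64 + (⅑ - 7/36)) + 4*256 = (-64 - 1/12) + 1024 = -769/12 + 1024 = 11519/12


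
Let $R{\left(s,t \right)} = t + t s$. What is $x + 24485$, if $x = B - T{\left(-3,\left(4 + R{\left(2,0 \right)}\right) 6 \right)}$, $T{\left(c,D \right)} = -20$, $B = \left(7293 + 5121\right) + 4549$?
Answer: $41468$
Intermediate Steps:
$R{\left(s,t \right)} = t + s t$
$B = 16963$ ($B = 12414 + 4549 = 16963$)
$x = 16983$ ($x = 16963 - -20 = 16963 + 20 = 16983$)
$x + 24485 = 16983 + 24485 = 41468$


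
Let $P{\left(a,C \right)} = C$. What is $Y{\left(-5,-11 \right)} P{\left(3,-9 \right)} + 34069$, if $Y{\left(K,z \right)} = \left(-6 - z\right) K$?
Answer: $34294$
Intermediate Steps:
$Y{\left(K,z \right)} = K \left(-6 - z\right)$
$Y{\left(-5,-11 \right)} P{\left(3,-9 \right)} + 34069 = \left(-1\right) \left(-5\right) \left(6 - 11\right) \left(-9\right) + 34069 = \left(-1\right) \left(-5\right) \left(-5\right) \left(-9\right) + 34069 = \left(-25\right) \left(-9\right) + 34069 = 225 + 34069 = 34294$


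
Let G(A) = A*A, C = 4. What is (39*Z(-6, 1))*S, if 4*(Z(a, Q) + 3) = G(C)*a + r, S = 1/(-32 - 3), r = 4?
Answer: 1014/35 ≈ 28.971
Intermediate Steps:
G(A) = A²
S = -1/35 (S = 1/(-35) = -1/35 ≈ -0.028571)
Z(a, Q) = -2 + 4*a (Z(a, Q) = -3 + (4²*a + 4)/4 = -3 + (16*a + 4)/4 = -3 + (4 + 16*a)/4 = -3 + (1 + 4*a) = -2 + 4*a)
(39*Z(-6, 1))*S = (39*(-2 + 4*(-6)))*(-1/35) = (39*(-2 - 24))*(-1/35) = (39*(-26))*(-1/35) = -1014*(-1/35) = 1014/35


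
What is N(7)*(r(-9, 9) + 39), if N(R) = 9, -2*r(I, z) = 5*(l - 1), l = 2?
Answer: 657/2 ≈ 328.50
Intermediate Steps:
r(I, z) = -5/2 (r(I, z) = -5*(2 - 1)/2 = -5/2)
N(7)*(r(-9, 9) + 39) = 9*(-5/2 + 39) = 9*(73/2) = 657/2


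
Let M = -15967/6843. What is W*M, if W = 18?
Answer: -42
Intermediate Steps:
M = -7/3 (M = -15967*1/6843 = -7/3 ≈ -2.3333)
W*M = 18*(-7/3) = -42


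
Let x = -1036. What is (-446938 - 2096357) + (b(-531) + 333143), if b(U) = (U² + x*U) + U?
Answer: -1378606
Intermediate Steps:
b(U) = U² - 1035*U (b(U) = (U² - 1036*U) + U = U² - 1035*U)
(-446938 - 2096357) + (b(-531) + 333143) = (-446938 - 2096357) + (-531*(-1035 - 531) + 333143) = -2543295 + (-531*(-1566) + 333143) = -2543295 + (831546 + 333143) = -2543295 + 1164689 = -1378606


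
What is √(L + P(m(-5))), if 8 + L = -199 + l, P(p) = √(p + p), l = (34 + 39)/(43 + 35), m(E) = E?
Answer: √(-1253694 + 6084*I*√10)/78 ≈ 0.11014 + 14.355*I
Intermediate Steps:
l = 73/78 ≈ 0.93590
P(p) = √2*√p (P(p) = √(2*p) = √2*√p)
L = -16073/78 (L = -8 + (-199 + 73/78) = -8 - 15449/78 = -16073/78 ≈ -206.06)
√(L + P(m(-5))) = √(-16073/78 + √2*√(-5)) = √(-16073/78 + √2*(I*√5)) = √(-16073/78 + I*√10)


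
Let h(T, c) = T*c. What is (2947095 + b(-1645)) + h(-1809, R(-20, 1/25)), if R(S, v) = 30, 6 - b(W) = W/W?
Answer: 2892830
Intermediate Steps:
b(W) = 5 (b(W) = 6 - W/W = 6 - 1*1 = 6 - 1 = 5)
(2947095 + b(-1645)) + h(-1809, R(-20, 1/25)) = (2947095 + 5) - 1809*30 = 2947100 - 54270 = 2892830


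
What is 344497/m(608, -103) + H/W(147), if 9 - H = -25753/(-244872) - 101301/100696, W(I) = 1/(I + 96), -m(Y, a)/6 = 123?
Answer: 2988359636633/1541101932 ≈ 1939.1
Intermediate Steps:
m(Y, a) = -738 (m(Y, a) = -6*123 = -738)
W(I) = 1/(96 + I)
H = 15258202037/1541101932 (H = 9 - (-25753/(-244872) - 101301/100696) = 9 - (-25753*(-1/244872) - 101301*1/100696) = 9 - (25753/244872 - 101301/100696) = 9 - 1*(-1388284649/1541101932) = 9 + 1388284649/1541101932 = 15258202037/1541101932 ≈ 9.9008)
344497/m(608, -103) + H/W(147) = 344497/(-738) + 15258202037/(1541101932*(1/(96 + 147))) = 344497*(-1/738) + 15258202037/(1541101932*(1/243)) = -344497/738 + 15258202037/(1541101932*(1/243)) = -344497/738 + (15258202037/1541101932)*243 = -344497/738 + 411971454999/171233548 = 2988359636633/1541101932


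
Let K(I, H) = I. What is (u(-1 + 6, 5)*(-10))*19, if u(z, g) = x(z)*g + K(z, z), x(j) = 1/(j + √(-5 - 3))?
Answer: 1900*(-√2 + 3*I)/(-5*I + 2*√2) ≈ -1093.9 + 81.424*I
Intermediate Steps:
x(j) = 1/(j + 2*I*√2) (x(j) = 1/(j + √(-8)) = 1/(j + 2*I*√2))
u(z, g) = z + g/(z + 2*I*√2) (u(z, g) = g/(z + 2*I*√2) + z = z + g/(z + 2*I*√2))
(u(-1 + 6, 5)*(-10))*19 = (((-1 + 6) + 5/((-1 + 6) + 2*I*√2))*(-10))*19 = ((5 + 5/(5 + 2*I*√2))*(-10))*19 = (-50 - 50/(5 + 2*I*√2))*19 = -950 - 950/(5 + 2*I*√2)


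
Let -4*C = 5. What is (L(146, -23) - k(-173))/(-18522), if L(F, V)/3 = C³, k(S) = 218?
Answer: 14327/1185408 ≈ 0.012086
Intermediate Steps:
C = -5/4 (C = -¼*5 = -5/4 ≈ -1.2500)
L(F, V) = -375/64 (L(F, V) = 3*(-5/4)³ = 3*(-125/64) = -375/64)
(L(146, -23) - k(-173))/(-18522) = (-375/64 - 1*218)/(-18522) = (-375/64 - 218)*(-1/18522) = -14327/64*(-1/18522) = 14327/1185408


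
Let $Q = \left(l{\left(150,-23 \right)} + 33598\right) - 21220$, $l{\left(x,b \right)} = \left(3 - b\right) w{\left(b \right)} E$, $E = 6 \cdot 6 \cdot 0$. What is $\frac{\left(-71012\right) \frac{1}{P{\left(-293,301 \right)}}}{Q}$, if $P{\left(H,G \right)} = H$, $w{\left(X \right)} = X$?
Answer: $\frac{35506}{1813377} \approx 0.01958$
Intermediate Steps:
$E = 0$ ($E = 36 \cdot 0 = 0$)
$l{\left(x,b \right)} = 0$ ($l{\left(x,b \right)} = \left(3 - b\right) b 0 = b \left(3 - b\right) 0 = 0$)
$Q = 12378$ ($Q = \left(0 + 33598\right) - 21220 = 33598 - 21220 = 12378$)
$\frac{\left(-71012\right) \frac{1}{P{\left(-293,301 \right)}}}{Q} = \frac{\left(-71012\right) \frac{1}{-293}}{12378} = \left(-71012\right) \left(- \frac{1}{293}\right) \frac{1}{12378} = \frac{71012}{293} \cdot \frac{1}{12378} = \frac{35506}{1813377}$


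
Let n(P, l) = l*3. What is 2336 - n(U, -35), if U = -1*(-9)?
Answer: 2441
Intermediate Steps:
U = 9
n(P, l) = 3*l
2336 - n(U, -35) = 2336 - 3*(-35) = 2336 - 1*(-105) = 2336 + 105 = 2441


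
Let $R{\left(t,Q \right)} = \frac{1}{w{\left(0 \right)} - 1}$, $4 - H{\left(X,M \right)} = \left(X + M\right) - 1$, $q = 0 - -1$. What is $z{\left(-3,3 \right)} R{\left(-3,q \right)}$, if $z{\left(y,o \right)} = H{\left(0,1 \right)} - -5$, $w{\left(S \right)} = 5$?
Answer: $\frac{9}{4} \approx 2.25$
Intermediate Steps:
$q = 1$ ($q = 0 + 1 = 1$)
$H{\left(X,M \right)} = 5 - M - X$ ($H{\left(X,M \right)} = 4 - \left(\left(X + M\right) - 1\right) = 4 - \left(\left(M + X\right) - 1\right) = 4 - \left(-1 + M + X\right) = 5 - M - X$)
$z{\left(y,o \right)} = 9$ ($z{\left(y,o \right)} = \left(5 - 1 - 0\right) - -5 = \left(5 - 1 + 0\right) + 5 = 4 + 5 = 9$)
$R{\left(t,Q \right)} = \frac{1}{4}$ ($R{\left(t,Q \right)} = \frac{1}{5 - 1} = \frac{1}{4}$)
$z{\left(-3,3 \right)} R{\left(-3,q \right)} = 9 \cdot \frac{1}{4} = \frac{9}{4}$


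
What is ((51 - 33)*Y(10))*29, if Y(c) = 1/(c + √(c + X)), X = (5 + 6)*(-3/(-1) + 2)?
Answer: 1044/7 - 522*√65/35 ≈ 28.900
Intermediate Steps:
X = 55 (X = 11*(-3*(-1) + 2) = 11*(3 + 2) = 11*5 = 55)
Y(c) = 1/(c + √(55 + c)) (Y(c) = 1/(c + √(c + 55)) = 1/(c + √(55 + c)))
((51 - 33)*Y(10))*29 = ((51 - 33)/(10 + √(55 + 10)))*29 = (18/(10 + √65))*29 = 522/(10 + √65)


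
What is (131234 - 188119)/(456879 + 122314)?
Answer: -56885/579193 ≈ -0.098214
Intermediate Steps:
(131234 - 188119)/(456879 + 122314) = -56885/579193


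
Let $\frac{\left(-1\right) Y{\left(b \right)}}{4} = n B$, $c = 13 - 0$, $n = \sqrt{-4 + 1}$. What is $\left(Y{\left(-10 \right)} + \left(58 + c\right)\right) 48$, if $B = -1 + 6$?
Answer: $3408 - 960 i \sqrt{3} \approx 3408.0 - 1662.8 i$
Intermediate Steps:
$B = 5$
$n = i \sqrt{3}$ ($n = \sqrt{-3} = i \sqrt{3} \approx 1.732 i$)
$c = 13$ ($c = 13 + 0 = 13$)
$Y{\left(b \right)} = - 20 i \sqrt{3}$ ($Y{\left(b \right)} = - 4 i \sqrt{3} \cdot 5 = - 4 \cdot 5 i \sqrt{3} = - 20 i \sqrt{3}$)
$\left(Y{\left(-10 \right)} + \left(58 + c\right)\right) 48 = \left(- 20 i \sqrt{3} + \left(58 + 13\right)\right) 48 = \left(- 20 i \sqrt{3} + 71\right) 48 = \left(71 - 20 i \sqrt{3}\right) 48 = 3408 - 960 i \sqrt{3}$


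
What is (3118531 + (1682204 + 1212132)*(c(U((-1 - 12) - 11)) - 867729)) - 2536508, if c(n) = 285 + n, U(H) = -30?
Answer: -2510760645241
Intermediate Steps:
(3118531 + (1682204 + 1212132)*(c(U((-1 - 12) - 11)) - 867729)) - 2536508 = (3118531 + (1682204 + 1212132)*((285 - 30) - 867729)) - 2536508 = (3118531 + 2894336*(255 - 867729)) - 2536508 = (3118531 + 2894336*(-867474)) - 2536508 = (3118531 - 2510761227264) - 2536508 = -2510758108733 - 2536508 = -2510760645241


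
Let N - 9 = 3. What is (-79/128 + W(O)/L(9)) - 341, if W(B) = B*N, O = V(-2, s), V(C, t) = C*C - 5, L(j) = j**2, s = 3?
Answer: -1181141/3456 ≈ -341.77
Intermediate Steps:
N = 12 (N = 9 + 3 = 12)
V(C, t) = -5 + C**2 (V(C, t) = C**2 - 5 = -5 + C**2)
O = -1 (O = -5 + (-2)**2 = -5 + 4 = -1)
W(B) = 12*B (W(B) = B*12 = 12*B)
(-79/128 + W(O)/L(9)) - 341 = (-79/128 + (12*(-1))/(9**2)) - 341 = (-79*1/128 - 12/81) - 341 = (-79/128 - 12*1/81) - 341 = (-79/128 - 4/27) - 341 = -2645/3456 - 341 = -1181141/3456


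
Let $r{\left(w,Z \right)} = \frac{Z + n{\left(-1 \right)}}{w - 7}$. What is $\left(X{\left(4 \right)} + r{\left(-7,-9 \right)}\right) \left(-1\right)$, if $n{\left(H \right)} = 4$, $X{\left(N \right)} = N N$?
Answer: $- \frac{229}{14} \approx -16.357$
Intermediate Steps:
$X{\left(N \right)} = N^{2}$
$r{\left(w,Z \right)} = \frac{4 + Z}{-7 + w}$ ($r{\left(w,Z \right)} = \frac{Z + 4}{w - 7} = \frac{4 + Z}{-7 + w}$)
$\left(X{\left(4 \right)} + r{\left(-7,-9 \right)}\right) \left(-1\right) = \left(4^{2} + \frac{4 - 9}{-7 - 7}\right) \left(-1\right) = \left(16 + \frac{1}{-14} \left(-5\right)\right) \left(-1\right) = \left(16 - - \frac{5}{14}\right) \left(-1\right) = \left(16 + \frac{5}{14}\right) \left(-1\right) = \frac{229}{14} \left(-1\right) = - \frac{229}{14}$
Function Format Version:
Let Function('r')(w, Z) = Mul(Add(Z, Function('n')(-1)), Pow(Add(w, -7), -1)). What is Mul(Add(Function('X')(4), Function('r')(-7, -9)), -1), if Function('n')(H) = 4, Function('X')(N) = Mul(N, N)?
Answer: Rational(-229, 14) ≈ -16.357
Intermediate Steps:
Function('X')(N) = Pow(N, 2)
Function('r')(w, Z) = Mul(Pow(Add(-7, w), -1), Add(4, Z)) (Function('r')(w, Z) = Mul(Add(Z, 4), Pow(Add(w, -7), -1)) = Mul(Add(4, Z), Pow(Add(-7, w), -1)) = Mul(Pow(Add(-7, w), -1), Add(4, Z)))
Mul(Add(Function('X')(4), Function('r')(-7, -9)), -1) = Mul(Add(Pow(4, 2), Mul(Pow(Add(-7, -7), -1), Add(4, -9))), -1) = Mul(Add(16, Mul(Pow(-14, -1), -5)), -1) = Mul(Add(16, Mul(Rational(-1, 14), -5)), -1) = Mul(Add(16, Rational(5, 14)), -1) = Mul(Rational(229, 14), -1) = Rational(-229, 14)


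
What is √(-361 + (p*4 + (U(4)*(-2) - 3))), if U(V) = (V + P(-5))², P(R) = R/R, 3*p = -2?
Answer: 25*I*√6/3 ≈ 20.412*I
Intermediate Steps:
p = -⅔ (p = (⅓)*(-2) = -⅔ ≈ -0.66667)
P(R) = 1
U(V) = (1 + V)² (U(V) = (V + 1)² = (1 + V)²)
√(-361 + (p*4 + (U(4)*(-2) - 3))) = √(-361 + (-⅔*4 + ((1 + 4)²*(-2) - 3))) = √(-361 + (-8/3 + (5²*(-2) - 3))) = √(-361 + (-8/3 + (25*(-2) - 3))) = √(-361 + (-8/3 + (-50 - 3))) = √(-361 + (-8/3 - 53)) = √(-361 - 167/3) = √(-1250/3) = 25*I*√6/3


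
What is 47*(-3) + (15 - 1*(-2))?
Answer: -124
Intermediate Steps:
47*(-3) + (15 - 1*(-2)) = -141 + (15 + 2) = -141 + 17 = -124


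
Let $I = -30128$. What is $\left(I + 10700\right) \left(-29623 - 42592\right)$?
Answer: $1402993020$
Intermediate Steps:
$\left(I + 10700\right) \left(-29623 - 42592\right) = \left(-30128 + 10700\right) \left(-29623 - 42592\right) = \left(-19428\right) \left(-72215\right) = 1402993020$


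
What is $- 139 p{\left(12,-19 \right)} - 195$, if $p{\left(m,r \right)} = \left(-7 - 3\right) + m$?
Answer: $-473$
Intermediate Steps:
$p{\left(m,r \right)} = -10 + m$
$- 139 p{\left(12,-19 \right)} - 195 = - 139 \left(-10 + 12\right) - 195 = \left(-139\right) 2 - 195 = -278 - 195 = -473$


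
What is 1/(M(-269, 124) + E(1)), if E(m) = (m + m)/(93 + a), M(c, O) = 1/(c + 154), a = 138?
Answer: -26565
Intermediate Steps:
M(c, O) = 1/(154 + c)
E(m) = 2*m/231 (E(m) = (m + m)/(93 + 138) = (2*m)/231 = (2*m)*(1/231) = 2*m/231)
1/(M(-269, 124) + E(1)) = 1/(1/(154 - 269) + (2/231)*1) = 1/(1/(-115) + 2/231) = 1/(-1/115 + 2/231) = 1/(-1/26565) = -26565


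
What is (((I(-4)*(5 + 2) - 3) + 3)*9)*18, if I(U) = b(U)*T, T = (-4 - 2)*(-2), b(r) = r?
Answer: -54432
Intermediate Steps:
T = 12 (T = -6*(-2) = 12)
I(U) = 12*U (I(U) = U*12 = 12*U)
(((I(-4)*(5 + 2) - 3) + 3)*9)*18 = ((((12*(-4))*(5 + 2) - 3) + 3)*9)*18 = (((-48*7 - 3) + 3)*9)*18 = (((-336 - 3) + 3)*9)*18 = ((-339 + 3)*9)*18 = -336*9*18 = -3024*18 = -54432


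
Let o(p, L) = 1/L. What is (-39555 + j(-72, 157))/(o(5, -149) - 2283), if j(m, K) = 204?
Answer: 5863299/340168 ≈ 17.236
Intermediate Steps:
(-39555 + j(-72, 157))/(o(5, -149) - 2283) = (-39555 + 204)/(1/(-149) - 2283) = -39351/(-1/149 - 2283) = -39351/(-340168/149) = -39351*(-149/340168) = 5863299/340168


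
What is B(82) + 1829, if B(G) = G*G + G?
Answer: 8635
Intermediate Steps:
B(G) = G + G² (B(G) = G² + G = G + G²)
B(82) + 1829 = 82*(1 + 82) + 1829 = 82*83 + 1829 = 6806 + 1829 = 8635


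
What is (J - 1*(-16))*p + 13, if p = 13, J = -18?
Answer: -13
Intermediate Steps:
(J - 1*(-16))*p + 13 = (-18 - 1*(-16))*13 + 13 = (-18 + 16)*13 + 13 = -2*13 + 13 = -26 + 13 = -13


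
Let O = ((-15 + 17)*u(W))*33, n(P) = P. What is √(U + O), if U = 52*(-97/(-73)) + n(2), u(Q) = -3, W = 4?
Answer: 4*I*√42267/73 ≈ 11.265*I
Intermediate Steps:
U = 5190/73 (U = 52*(-97/(-73)) + 2 = 52*(-97*(-1/73)) + 2 = 52*(97/73) + 2 = 5044/73 + 2 = 5190/73 ≈ 71.096)
O = -198 (O = ((-15 + 17)*(-3))*33 = (2*(-3))*33 = -6*33 = -198)
√(U + O) = √(5190/73 - 198) = √(-9264/73) = 4*I*√42267/73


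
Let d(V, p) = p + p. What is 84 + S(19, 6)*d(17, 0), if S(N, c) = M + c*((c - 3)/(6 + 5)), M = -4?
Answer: 84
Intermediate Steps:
d(V, p) = 2*p
S(N, c) = -4 + c*(-3/11 + c/11) (S(N, c) = -4 + c*((c - 3)/(6 + 5)) = -4 + c*((-3 + c)/11) = -4 + c*((-3 + c)*(1/11)) = -4 + c*(-3/11 + c/11))
84 + S(19, 6)*d(17, 0) = 84 + (-4 - 3/11*6 + (1/11)*6**2)*(2*0) = 84 + (-4 - 18/11 + (1/11)*36)*0 = 84 + (-4 - 18/11 + 36/11)*0 = 84 - 26/11*0 = 84 + 0 = 84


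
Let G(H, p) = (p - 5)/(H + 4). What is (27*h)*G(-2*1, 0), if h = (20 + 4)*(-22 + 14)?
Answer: 12960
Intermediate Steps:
G(H, p) = (-5 + p)/(4 + H)
h = -192 (h = 24*(-8) = -192)
(27*h)*G(-2*1, 0) = (27*(-192))*((-5 + 0)/(4 - 2*1)) = -5184*(-5)/(4 - 2) = -5184*(-5)/2 = -2592*(-5) = -5184*(-5/2) = 12960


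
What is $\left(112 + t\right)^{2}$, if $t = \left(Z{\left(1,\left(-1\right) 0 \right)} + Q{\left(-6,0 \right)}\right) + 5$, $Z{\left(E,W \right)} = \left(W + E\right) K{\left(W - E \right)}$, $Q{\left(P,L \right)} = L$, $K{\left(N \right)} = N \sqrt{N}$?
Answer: $\left(117 - i\right)^{2} \approx 13688.0 - 234.0 i$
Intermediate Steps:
$K{\left(N \right)} = N^{\frac{3}{2}}$
$Z{\left(E,W \right)} = \left(W - E\right)^{\frac{3}{2}} \left(E + W\right)$ ($Z{\left(E,W \right)} = \left(W + E\right) \left(W - E\right)^{\frac{3}{2}} = \left(E + W\right) \left(W - E\right)^{\frac{3}{2}} = \left(W - E\right)^{\frac{3}{2}} \left(E + W\right)$)
$t = 5 - i$ ($t = \left(\left(\left(-1\right) 0 - 1\right)^{\frac{3}{2}} \left(1 - 0\right) + 0\right) + 5 = \left(\left(0 - 1\right)^{\frac{3}{2}} \left(1 + 0\right) + 0\right) + 5 = \left(\left(-1\right)^{\frac{3}{2}} \cdot 1 + 0\right) + 5 = \left(- i 1 + 0\right) + 5 = \left(- i + 0\right) + 5 = - i + 5 = 5 - i \approx 5.0 - 1.0 i$)
$\left(112 + t\right)^{2} = \left(112 + \left(5 - i\right)\right)^{2} = \left(117 - i\right)^{2}$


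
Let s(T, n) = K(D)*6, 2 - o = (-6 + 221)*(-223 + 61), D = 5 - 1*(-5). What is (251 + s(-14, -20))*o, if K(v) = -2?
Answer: 8324848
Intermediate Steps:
D = 10 (D = 5 + 5 = 10)
o = 34832 (o = 2 - (-6 + 221)*(-223 + 61) = 2 - 215*(-162) = 2 - 1*(-34830) = 2 + 34830 = 34832)
s(T, n) = -12 (s(T, n) = -2*6 = -12)
(251 + s(-14, -20))*o = (251 - 12)*34832 = 239*34832 = 8324848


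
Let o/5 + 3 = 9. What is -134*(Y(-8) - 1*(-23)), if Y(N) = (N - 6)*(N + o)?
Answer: 38190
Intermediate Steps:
o = 30 (o = -15 + 5*9 = -15 + 45 = 30)
Y(N) = (-6 + N)*(30 + N) (Y(N) = (N - 6)*(N + 30) = (-6 + N)*(30 + N))
-134*(Y(-8) - 1*(-23)) = -134*((-180 + (-8)² + 24*(-8)) - 1*(-23)) = -134*((-180 + 64 - 192) + 23) = -134*(-308 + 23) = -134*(-285) = 38190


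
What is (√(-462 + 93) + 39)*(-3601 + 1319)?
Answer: -88998 - 6846*I*√41 ≈ -88998.0 - 43836.0*I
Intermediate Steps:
(√(-462 + 93) + 39)*(-3601 + 1319) = (√(-369) + 39)*(-2282) = (3*I*√41 + 39)*(-2282) = (39 + 3*I*√41)*(-2282) = -88998 - 6846*I*√41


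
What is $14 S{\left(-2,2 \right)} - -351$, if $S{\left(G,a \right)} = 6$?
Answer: $435$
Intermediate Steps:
$14 S{\left(-2,2 \right)} - -351 = 14 \cdot 6 - -351 = 84 + 351 = 435$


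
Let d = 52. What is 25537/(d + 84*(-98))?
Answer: -25537/8180 ≈ -3.1219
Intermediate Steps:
25537/(d + 84*(-98)) = 25537/(52 + 84*(-98)) = 25537/(52 - 8232) = 25537/(-8180) = 25537*(-1/8180) = -25537/8180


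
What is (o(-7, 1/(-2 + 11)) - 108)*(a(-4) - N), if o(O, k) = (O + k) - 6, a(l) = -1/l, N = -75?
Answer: -81872/9 ≈ -9096.9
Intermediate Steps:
o(O, k) = -6 + O + k
(o(-7, 1/(-2 + 11)) - 108)*(a(-4) - N) = ((-6 - 7 + 1/(-2 + 11)) - 108)*(-1/(-4) - 1*(-75)) = ((-6 - 7 + 1/9) - 108)*(-1*(-¼) + 75) = ((-6 - 7 + ⅑) - 108)*(¼ + 75) = (-116/9 - 108)*(301/4) = -1088/9*301/4 = -81872/9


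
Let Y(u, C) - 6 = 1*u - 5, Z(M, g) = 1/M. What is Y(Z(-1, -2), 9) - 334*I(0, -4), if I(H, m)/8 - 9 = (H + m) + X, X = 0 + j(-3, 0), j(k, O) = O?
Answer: -13360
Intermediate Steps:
Y(u, C) = 1 + u (Y(u, C) = 6 + (1*u - 5) = 6 + (u - 5) = 6 + (-5 + u) = 1 + u)
X = 0 (X = 0 + 0 = 0)
I(H, m) = 72 + 8*H + 8*m (I(H, m) = 72 + 8*((H + m) + 0) = 72 + 8*(H + m) = 72 + (8*H + 8*m) = 72 + 8*H + 8*m)
Y(Z(-1, -2), 9) - 334*I(0, -4) = (1 + 1/(-1)) - 334*(72 + 8*0 + 8*(-4)) = (1 - 1) - 334*(72 + 0 - 32) = 0 - 334*40 = 0 - 13360 = -13360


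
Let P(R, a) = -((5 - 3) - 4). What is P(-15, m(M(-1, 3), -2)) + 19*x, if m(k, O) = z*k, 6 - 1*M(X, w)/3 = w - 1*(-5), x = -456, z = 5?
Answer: -8662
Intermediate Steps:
M(X, w) = 3 - 3*w (M(X, w) = 18 - 3*(w - 1*(-5)) = 18 - 3*(w + 5) = 18 - 3*(5 + w) = 18 + (-15 - 3*w) = 3 - 3*w)
m(k, O) = 5*k
P(R, a) = 2 (P(R, a) = -(2 - 4) = -1*(-2) = 2)
P(-15, m(M(-1, 3), -2)) + 19*x = 2 + 19*(-456) = 2 - 8664 = -8662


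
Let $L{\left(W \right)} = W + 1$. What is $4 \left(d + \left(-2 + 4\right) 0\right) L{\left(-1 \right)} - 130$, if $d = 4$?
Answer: $-130$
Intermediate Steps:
$L{\left(W \right)} = 1 + W$
$4 \left(d + \left(-2 + 4\right) 0\right) L{\left(-1 \right)} - 130 = 4 \left(4 + \left(-2 + 4\right) 0\right) \left(1 - 1\right) - 130 = 4 \left(4 + 2 \cdot 0\right) 0 - 130 = 4 \left(4 + 0\right) 0 - 130 = 4 \cdot 4 \cdot 0 - 130 = 16 \cdot 0 - 130 = 0 - 130 = -130$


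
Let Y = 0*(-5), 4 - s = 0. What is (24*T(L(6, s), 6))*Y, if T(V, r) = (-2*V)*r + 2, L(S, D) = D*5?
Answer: 0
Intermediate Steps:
s = 4 (s = 4 - 1*0 = 4 + 0 = 4)
L(S, D) = 5*D
T(V, r) = 2 - 2*V*r (T(V, r) = -2*V*r + 2 = 2 - 2*V*r)
Y = 0
(24*T(L(6, s), 6))*Y = (24*(2 - 2*5*4*6))*0 = (24*(2 - 2*20*6))*0 = (24*(2 - 240))*0 = (24*(-238))*0 = -5712*0 = 0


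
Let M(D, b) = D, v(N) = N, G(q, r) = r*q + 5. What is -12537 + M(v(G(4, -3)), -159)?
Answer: -12544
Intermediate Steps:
G(q, r) = 5 + q*r (G(q, r) = q*r + 5 = 5 + q*r)
-12537 + M(v(G(4, -3)), -159) = -12537 + (5 + 4*(-3)) = -12537 + (5 - 12) = -12537 - 7 = -12544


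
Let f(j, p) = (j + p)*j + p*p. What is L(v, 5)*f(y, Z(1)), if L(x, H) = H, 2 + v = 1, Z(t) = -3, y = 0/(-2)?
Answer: 45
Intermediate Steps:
y = 0 (y = 0*(-1/2) = 0)
v = -1 (v = -2 + 1 = -1)
f(j, p) = p**2 + j*(j + p) (f(j, p) = j*(j + p) + p**2 = p**2 + j*(j + p))
L(v, 5)*f(y, Z(1)) = 5*(0**2 + (-3)**2 + 0*(-3)) = 5*(0 + 9 + 0) = 5*9 = 45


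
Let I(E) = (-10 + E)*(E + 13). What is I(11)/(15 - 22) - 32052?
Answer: -224388/7 ≈ -32055.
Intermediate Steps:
I(E) = (-10 + E)*(13 + E)
I(11)/(15 - 22) - 32052 = (-130 + 11² + 3*11)/(15 - 22) - 32052 = (-130 + 121 + 33)/(-7) - 32052 = 24*(-⅐) - 32052 = -24/7 - 32052 = -224388/7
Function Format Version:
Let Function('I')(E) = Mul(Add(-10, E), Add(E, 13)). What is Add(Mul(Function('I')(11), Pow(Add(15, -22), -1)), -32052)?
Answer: Rational(-224388, 7) ≈ -32055.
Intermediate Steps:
Function('I')(E) = Mul(Add(-10, E), Add(13, E))
Add(Mul(Function('I')(11), Pow(Add(15, -22), -1)), -32052) = Add(Mul(Add(-130, Pow(11, 2), Mul(3, 11)), Pow(Add(15, -22), -1)), -32052) = Add(Mul(Add(-130, 121, 33), Pow(-7, -1)), -32052) = Add(Mul(24, Rational(-1, 7)), -32052) = Add(Rational(-24, 7), -32052) = Rational(-224388, 7)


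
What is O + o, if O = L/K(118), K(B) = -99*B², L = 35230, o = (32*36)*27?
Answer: 21438041137/689238 ≈ 31104.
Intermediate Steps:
o = 31104 (o = 1152*27 = 31104)
O = -17615/689238 (O = 35230/((-99*118²)) = 35230/((-99*13924)) = 35230/(-1378476) = 35230*(-1/1378476) = -17615/689238 ≈ -0.025557)
O + o = -17615/689238 + 31104 = 21438041137/689238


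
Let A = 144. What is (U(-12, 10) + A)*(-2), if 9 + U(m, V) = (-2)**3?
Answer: -254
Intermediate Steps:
U(m, V) = -17 (U(m, V) = -9 + (-2)**3 = -9 - 8 = -17)
(U(-12, 10) + A)*(-2) = (-17 + 144)*(-2) = 127*(-2) = -254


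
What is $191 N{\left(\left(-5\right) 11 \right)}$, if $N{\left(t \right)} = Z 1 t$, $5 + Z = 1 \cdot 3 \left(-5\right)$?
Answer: $210100$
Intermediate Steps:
$Z = -20$ ($Z = -5 + 1 \cdot 3 \left(-5\right) = -5 + 3 \left(-5\right) = -5 - 15 = -20$)
$N{\left(t \right)} = - 20 t$ ($N{\left(t \right)} = \left(-20\right) 1 t = - 20 t$)
$191 N{\left(\left(-5\right) 11 \right)} = 191 \left(- 20 \left(\left(-5\right) 11\right)\right) = 191 \left(\left(-20\right) \left(-55\right)\right) = 191 \cdot 1100 = 210100$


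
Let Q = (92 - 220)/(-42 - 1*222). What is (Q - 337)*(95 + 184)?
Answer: -1032765/11 ≈ -93888.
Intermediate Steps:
Q = 16/33 (Q = -128/(-42 - 222) = -128/(-264) = -128*(-1/264) = 16/33 ≈ 0.48485)
(Q - 337)*(95 + 184) = (16/33 - 337)*(95 + 184) = -11105/33*279 = -1032765/11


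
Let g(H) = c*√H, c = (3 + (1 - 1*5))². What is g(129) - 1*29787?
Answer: -29787 + √129 ≈ -29776.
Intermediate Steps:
c = 1 (c = (3 + (1 - 5))² = (3 - 4)² = (-1)² = 1)
g(H) = √H (g(H) = 1*√H = √H)
g(129) - 1*29787 = √129 - 1*29787 = √129 - 29787 = -29787 + √129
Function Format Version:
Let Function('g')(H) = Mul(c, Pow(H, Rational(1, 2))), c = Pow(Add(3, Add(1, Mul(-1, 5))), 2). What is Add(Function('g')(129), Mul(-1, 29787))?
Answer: Add(-29787, Pow(129, Rational(1, 2))) ≈ -29776.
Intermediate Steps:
c = 1 (c = Pow(Add(3, Add(1, -5)), 2) = Pow(Add(3, -4), 2) = Pow(-1, 2) = 1)
Function('g')(H) = Pow(H, Rational(1, 2)) (Function('g')(H) = Mul(1, Pow(H, Rational(1, 2))) = Pow(H, Rational(1, 2)))
Add(Function('g')(129), Mul(-1, 29787)) = Add(Pow(129, Rational(1, 2)), Mul(-1, 29787)) = Add(Pow(129, Rational(1, 2)), -29787) = Add(-29787, Pow(129, Rational(1, 2)))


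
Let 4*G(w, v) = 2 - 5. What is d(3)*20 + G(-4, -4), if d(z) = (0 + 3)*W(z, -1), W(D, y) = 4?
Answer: 957/4 ≈ 239.25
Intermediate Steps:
G(w, v) = -¾ (G(w, v) = (2 - 5)/4 = (¼)*(-3) = -¾)
d(z) = 12 (d(z) = (0 + 3)*4 = 3*4 = 12)
d(3)*20 + G(-4, -4) = 12*20 - ¾ = 240 - ¾ = 957/4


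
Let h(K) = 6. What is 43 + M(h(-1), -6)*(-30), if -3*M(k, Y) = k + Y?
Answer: 43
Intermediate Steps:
M(k, Y) = -Y/3 - k/3 (M(k, Y) = -(k + Y)/3 = -(Y + k)/3 = -Y/3 - k/3)
43 + M(h(-1), -6)*(-30) = 43 + (-⅓*(-6) - ⅓*6)*(-30) = 43 + (2 - 2)*(-30) = 43 + 0*(-30) = 43 + 0 = 43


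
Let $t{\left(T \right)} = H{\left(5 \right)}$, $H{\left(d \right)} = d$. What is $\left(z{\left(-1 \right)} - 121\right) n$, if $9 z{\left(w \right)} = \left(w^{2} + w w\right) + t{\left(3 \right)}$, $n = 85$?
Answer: $- \frac{91970}{9} \approx -10219.0$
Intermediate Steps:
$t{\left(T \right)} = 5$
$z{\left(w \right)} = \frac{5}{9} + \frac{2 w^{2}}{9}$ ($z{\left(w \right)} = \frac{\left(w^{2} + w w\right) + 5}{9} = \frac{\left(w^{2} + w^{2}\right) + 5}{9} = \frac{2 w^{2} + 5}{9} = \frac{5 + 2 w^{2}}{9} = \frac{5}{9} + \frac{2 w^{2}}{9}$)
$\left(z{\left(-1 \right)} - 121\right) n = \left(\left(\frac{5}{9} + \frac{2 \left(-1\right)^{2}}{9}\right) - 121\right) 85 = \left(\left(\frac{5}{9} + \frac{2}{9} \cdot 1\right) - 121\right) 85 = \left(\left(\frac{5}{9} + \frac{2}{9}\right) - 121\right) 85 = \left(\frac{7}{9} - 121\right) 85 = \left(- \frac{1082}{9}\right) 85 = - \frac{91970}{9}$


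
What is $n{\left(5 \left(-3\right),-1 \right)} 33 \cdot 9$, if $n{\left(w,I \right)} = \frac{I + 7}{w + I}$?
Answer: $- \frac{891}{8} \approx -111.38$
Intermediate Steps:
$n{\left(w,I \right)} = \frac{7 + I}{I + w}$
$n{\left(5 \left(-3\right),-1 \right)} 33 \cdot 9 = \frac{7 - 1}{-1 + 5 \left(-3\right)} 33 \cdot 9 = \frac{1}{-1 - 15} \cdot 6 \cdot 33 \cdot 9 = \frac{1}{-16} \cdot 6 \cdot 33 \cdot 9 = \left(- \frac{1}{16}\right) 6 \cdot 33 \cdot 9 = \left(- \frac{3}{8}\right) 33 \cdot 9 = \left(- \frac{99}{8}\right) 9 = - \frac{891}{8}$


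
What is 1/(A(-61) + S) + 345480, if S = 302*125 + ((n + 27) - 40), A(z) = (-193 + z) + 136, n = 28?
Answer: 13006285561/37647 ≈ 3.4548e+5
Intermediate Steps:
A(z) = -57 + z
S = 37765 (S = 302*125 + ((28 + 27) - 40) = 37750 + (55 - 40) = 37750 + 15 = 37765)
1/(A(-61) + S) + 345480 = 1/((-57 - 61) + 37765) + 345480 = 1/(-118 + 37765) + 345480 = 1/37647 + 345480 = 13006285561/37647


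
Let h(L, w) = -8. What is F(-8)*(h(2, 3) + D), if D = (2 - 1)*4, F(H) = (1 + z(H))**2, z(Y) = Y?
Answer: -196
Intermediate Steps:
F(H) = (1 + H)**2
D = 4 (D = 1*4 = 4)
F(-8)*(h(2, 3) + D) = (1 - 8)**2*(-8 + 4) = (-7)**2*(-4) = 49*(-4) = -196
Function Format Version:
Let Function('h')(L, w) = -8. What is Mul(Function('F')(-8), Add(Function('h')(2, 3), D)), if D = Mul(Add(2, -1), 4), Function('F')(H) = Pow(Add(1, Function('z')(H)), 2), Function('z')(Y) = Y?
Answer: -196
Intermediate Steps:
Function('F')(H) = Pow(Add(1, H), 2)
D = 4 (D = Mul(1, 4) = 4)
Mul(Function('F')(-8), Add(Function('h')(2, 3), D)) = Mul(Pow(Add(1, -8), 2), Add(-8, 4)) = Mul(Pow(-7, 2), -4) = Mul(49, -4) = -196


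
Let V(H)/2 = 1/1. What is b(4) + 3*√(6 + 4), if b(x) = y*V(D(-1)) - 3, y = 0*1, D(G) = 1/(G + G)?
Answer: -3 + 3*√10 ≈ 6.4868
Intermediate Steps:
D(G) = 1/(2*G)
V(H) = 2 (V(H) = 2/1 = 2*1 = 2)
y = 0
b(x) = -3 (b(x) = 0*2 - 3 = 0 - 3 = -3)
b(4) + 3*√(6 + 4) = -3 + 3*√(6 + 4) = -3 + 3*√10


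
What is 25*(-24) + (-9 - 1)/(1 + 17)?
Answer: -5405/9 ≈ -600.56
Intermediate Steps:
25*(-24) + (-9 - 1)/(1 + 17) = -600 - 10/18 = -600 - 10*1/18 = -600 - 5/9 = -5405/9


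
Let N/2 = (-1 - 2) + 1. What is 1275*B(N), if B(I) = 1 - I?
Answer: 6375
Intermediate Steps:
N = -4 (N = 2*((-1 - 2) + 1) = 2*(-3 + 1) = 2*(-2) = -4)
1275*B(N) = 1275*(1 - 1*(-4)) = 1275*(1 + 4) = 1275*5 = 6375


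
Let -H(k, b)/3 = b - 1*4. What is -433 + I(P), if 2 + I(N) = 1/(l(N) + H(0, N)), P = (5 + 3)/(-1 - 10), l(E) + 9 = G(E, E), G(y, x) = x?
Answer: -21304/49 ≈ -434.78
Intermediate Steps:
l(E) = -9 + E
H(k, b) = 12 - 3*b (H(k, b) = -3*(b - 1*4) = -3*(b - 4) = -3*(-4 + b) = 12 - 3*b)
P = -8/11 (P = 8/(-11) = 8*(-1/11) = -8/11 ≈ -0.72727)
I(N) = -2 + 1/(3 - 2*N) (I(N) = -2 + 1/((-9 + N) + (12 - 3*N)) = -2 + 1/(3 - 2*N))
-433 + I(P) = -433 + (5 - 4*(-8/11))/(-3 + 2*(-8/11)) = -433 + (5 + 32/11)/(-3 - 16/11) = -433 + (87/11)/(-49/11) = -433 - 11/49*87/11 = -433 - 87/49 = -21304/49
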